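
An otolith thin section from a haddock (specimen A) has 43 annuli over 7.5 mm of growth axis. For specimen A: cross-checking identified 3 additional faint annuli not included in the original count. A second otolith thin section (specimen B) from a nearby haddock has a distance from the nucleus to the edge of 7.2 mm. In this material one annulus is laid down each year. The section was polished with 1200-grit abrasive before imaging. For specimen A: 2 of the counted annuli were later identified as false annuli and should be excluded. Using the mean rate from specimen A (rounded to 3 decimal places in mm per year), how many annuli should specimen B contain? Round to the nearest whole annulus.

42 annuli

Specimen A: after corrections the count is 43 − 2 + 3 = 44 annuli.
A: 7.5 mm over 44 years gives 7.5 / 44 ≈ 0.170 mm/year.
B spans 7.2 / 0.170 = 42.35 years ≈ 42 annuli.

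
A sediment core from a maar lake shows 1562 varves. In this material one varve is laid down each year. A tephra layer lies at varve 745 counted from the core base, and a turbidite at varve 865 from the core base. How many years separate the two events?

Separation: 865 − 745 = 120 varves.
At one varve per year, 120 years elapsed between them.

120 years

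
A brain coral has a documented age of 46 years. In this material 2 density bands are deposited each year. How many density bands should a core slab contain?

Expected density bands: 46 × 2 = 92.
So 92 density bands should be present.

92 density bands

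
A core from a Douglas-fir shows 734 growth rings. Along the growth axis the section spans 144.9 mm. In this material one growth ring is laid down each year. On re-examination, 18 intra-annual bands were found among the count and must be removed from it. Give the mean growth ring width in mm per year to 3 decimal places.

0.202 mm per year

Correcting the raw count gives 734 − 18 = 716 true growth rings.
Mean rate = 144.9 mm / 716 years ≈ 0.202 mm per year.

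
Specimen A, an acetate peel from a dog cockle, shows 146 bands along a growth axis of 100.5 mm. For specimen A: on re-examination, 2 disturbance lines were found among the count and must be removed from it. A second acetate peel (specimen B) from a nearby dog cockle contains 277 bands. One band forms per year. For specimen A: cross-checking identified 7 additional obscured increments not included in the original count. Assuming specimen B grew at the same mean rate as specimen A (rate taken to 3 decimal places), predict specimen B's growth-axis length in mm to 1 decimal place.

Specimen A: correcting the raw count gives 146 − 2 + 7 = 151 true bands.
A: Extension rate ≈ 100.5 / 151 = 0.666 mm/yr.
Length of B = 0.666 × 277 = 184.5 mm.

184.5 mm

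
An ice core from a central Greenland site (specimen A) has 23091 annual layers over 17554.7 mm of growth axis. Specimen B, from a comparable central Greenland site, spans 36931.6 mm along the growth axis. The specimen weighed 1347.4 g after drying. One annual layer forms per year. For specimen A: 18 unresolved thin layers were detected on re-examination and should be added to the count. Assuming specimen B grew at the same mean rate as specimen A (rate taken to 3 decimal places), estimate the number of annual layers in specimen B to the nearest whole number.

Specimen A: adjusted count: 23091 + 18 = 23109 annual layers.
A: Mean rate = 17554.7 mm / 23109 years ≈ 0.760 mm/year.
For B, 36931.6 / 0.760 = 48594.21 years ≈ 48594 annual layers.

48594 annual layers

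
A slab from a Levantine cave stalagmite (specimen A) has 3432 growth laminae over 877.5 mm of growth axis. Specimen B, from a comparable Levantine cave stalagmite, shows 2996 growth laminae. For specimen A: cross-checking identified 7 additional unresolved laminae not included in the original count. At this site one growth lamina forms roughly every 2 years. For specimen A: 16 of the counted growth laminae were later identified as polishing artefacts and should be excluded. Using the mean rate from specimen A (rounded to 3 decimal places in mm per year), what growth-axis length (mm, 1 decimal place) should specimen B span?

767.0 mm

Specimen A: adjusted count: 3432 − 16 + 7 = 3423 growth laminae.
Specimen A: at 2 years per growth lamina, 3423 × 2 = 6846 years.
A: Mean rate = 877.5 mm / 6846 years ≈ 0.128 mm/yr.
Specimen B: 2996 growth laminae at 2 years each span 2996 × 2 = 5992 years. B's length ≈ 0.128 × 5992 = 767.0 mm.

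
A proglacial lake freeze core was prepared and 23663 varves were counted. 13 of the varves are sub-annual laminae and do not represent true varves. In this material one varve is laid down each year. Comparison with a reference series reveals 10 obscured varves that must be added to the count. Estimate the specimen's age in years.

23660 years

True varve count = 23663 − 13 + 10 = 23660.
With a one-to-one varve periodicity this is 23660 years.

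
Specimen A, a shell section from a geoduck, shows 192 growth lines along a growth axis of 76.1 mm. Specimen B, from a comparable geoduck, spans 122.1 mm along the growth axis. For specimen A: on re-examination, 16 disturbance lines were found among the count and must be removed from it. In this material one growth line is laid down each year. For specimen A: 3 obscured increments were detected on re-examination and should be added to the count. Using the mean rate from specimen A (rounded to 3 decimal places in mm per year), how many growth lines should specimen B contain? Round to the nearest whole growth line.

287 growth lines

Specimen A: true growth line count = 192 − 16 + 3 = 179.
A: Mean rate = 76.1 mm / 179 years ≈ 0.425 mm/yr.
For B, 122.1 / 0.425 = 287.29 years ≈ 287 growth lines.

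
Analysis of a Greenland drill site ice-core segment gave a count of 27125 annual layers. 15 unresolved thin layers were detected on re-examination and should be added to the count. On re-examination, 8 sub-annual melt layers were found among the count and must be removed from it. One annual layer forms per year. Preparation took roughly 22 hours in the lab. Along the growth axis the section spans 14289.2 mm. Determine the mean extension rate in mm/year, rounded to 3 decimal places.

Adjusted count: 27125 − 8 + 15 = 27132 annual layers.
Extension rate ≈ 14289.2 / 27132 = 0.527 mm/year.

0.527 mm/year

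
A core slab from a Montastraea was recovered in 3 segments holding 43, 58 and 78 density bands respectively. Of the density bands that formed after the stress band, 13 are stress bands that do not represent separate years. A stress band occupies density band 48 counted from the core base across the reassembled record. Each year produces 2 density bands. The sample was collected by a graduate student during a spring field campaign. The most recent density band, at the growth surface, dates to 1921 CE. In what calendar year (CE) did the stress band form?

Total density bands = 43 + 58 + 78 = 179.
179 − 48 = 131 density bands lie beyond the stress band toward the growth surface.
Removing the 13 false density bands leaves 131 − 13 = 118 true density bands beyond the stress band.
With 2 density bands per year, 118 / 2 = 59 years.
1921 − 59 = 1862 CE.

1862 CE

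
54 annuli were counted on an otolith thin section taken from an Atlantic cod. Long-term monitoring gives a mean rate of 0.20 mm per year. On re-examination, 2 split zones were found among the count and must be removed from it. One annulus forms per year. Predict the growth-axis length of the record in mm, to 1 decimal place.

After corrections the count is 54 − 2 = 52 annuli.
Length ≈ 0.20 × 52 = 10.4 mm.

10.4 mm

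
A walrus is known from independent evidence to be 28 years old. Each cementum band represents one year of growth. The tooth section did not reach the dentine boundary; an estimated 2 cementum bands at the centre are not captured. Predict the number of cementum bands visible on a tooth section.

At one cementum band per year, 28 years correspond to 28 cementum bands.
Less the 2 uncaptured cementum bands: 28 − 2 = 26.

26 cementum bands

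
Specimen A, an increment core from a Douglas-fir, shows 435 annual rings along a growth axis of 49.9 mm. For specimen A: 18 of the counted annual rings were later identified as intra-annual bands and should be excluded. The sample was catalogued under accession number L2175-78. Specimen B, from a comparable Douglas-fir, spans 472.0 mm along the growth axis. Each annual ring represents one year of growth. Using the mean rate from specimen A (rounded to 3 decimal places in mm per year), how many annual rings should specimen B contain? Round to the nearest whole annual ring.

3933 annual rings

Specimen A: correcting the raw count gives 435 − 18 = 417 true annual rings.
A: Mean rate = 49.9 mm / 417 years ≈ 0.120 mm per year.
For B, 472.0 / 0.120 = 3933.33 years ≈ 3933 annual rings.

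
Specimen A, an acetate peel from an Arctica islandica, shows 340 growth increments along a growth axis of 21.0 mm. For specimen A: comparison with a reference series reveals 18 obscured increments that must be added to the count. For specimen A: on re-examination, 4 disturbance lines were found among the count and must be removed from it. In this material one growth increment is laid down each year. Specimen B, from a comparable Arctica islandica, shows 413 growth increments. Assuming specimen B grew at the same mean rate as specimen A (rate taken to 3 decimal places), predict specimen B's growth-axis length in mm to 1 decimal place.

24.4 mm

Specimen A: true growth increment count = 340 − 4 + 18 = 354.
A: Mean rate = 21.0 mm / 354 years ≈ 0.059 mm per year.
For B, 0.059 mm/year × 413 years = 24.4 mm.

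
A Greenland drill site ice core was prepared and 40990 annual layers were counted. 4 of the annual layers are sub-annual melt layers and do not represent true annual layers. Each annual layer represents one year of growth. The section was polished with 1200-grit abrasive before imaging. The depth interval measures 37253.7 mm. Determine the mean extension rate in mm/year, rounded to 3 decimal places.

After corrections the count is 40990 − 4 = 40986 annual layers.
Extension rate ≈ 37253.7 / 40986 = 0.909 mm/year.

0.909 mm/year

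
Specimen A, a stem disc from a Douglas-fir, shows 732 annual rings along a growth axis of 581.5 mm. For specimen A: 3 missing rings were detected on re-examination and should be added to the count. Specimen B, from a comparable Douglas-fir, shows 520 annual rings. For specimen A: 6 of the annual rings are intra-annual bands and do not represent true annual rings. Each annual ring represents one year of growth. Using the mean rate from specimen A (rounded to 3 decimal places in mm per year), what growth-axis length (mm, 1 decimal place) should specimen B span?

415.0 mm

Specimen A: true annual ring count = 732 − 6 + 3 = 729.
A: Mean rate = 581.5 mm / 729 years ≈ 0.798 mm/year.
B's length ≈ 0.798 × 520 = 415.0 mm.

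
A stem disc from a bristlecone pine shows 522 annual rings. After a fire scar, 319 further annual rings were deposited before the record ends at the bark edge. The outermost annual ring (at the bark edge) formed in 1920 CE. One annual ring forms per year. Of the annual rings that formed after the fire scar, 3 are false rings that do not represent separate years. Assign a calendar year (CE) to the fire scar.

1604 CE

319 annual rings formed after the fire scar.
Excluding 3 false annual rings: 319 − 3 = 316.
1920 − 316 = 1604 CE.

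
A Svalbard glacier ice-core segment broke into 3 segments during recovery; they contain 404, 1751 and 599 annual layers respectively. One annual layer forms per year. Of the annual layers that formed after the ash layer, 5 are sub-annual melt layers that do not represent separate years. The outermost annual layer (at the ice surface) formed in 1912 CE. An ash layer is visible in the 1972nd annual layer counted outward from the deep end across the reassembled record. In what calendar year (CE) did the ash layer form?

Total annual layers = 404 + 1751 + 599 = 2754.
The ash layer sits at annual layer 1972 from the deep end, so 2754 − 1972 = 782 annual layers formed after it.
Removing the 5 false annual layers leaves 782 − 5 = 777 true annual layers beyond the ash layer.
1912 − 777 = 1135 CE.

1135 CE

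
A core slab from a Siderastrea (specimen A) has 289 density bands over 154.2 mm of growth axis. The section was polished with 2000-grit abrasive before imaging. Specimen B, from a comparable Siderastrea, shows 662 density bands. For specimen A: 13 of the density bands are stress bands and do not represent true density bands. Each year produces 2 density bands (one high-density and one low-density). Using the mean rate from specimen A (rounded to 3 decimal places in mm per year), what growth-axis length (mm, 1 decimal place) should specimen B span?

Specimen A: correcting the raw count gives 289 − 13 = 276 true density bands.
Specimen A: with 2 density bands per year, 276 / 2 = 138 years.
A: Mean rate = 154.2 mm / 138 years ≈ 1.117 mm per year.
Specimen B: with 2 density bands per year, 662 / 2 = 331 years. For B, 1.117 mm/year × 331 years = 369.7 mm.

369.7 mm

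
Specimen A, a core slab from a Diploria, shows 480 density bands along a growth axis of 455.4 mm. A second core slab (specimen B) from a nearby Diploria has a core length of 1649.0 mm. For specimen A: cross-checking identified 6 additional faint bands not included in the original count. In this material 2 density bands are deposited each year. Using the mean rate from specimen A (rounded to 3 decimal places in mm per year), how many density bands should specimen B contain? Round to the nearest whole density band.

Specimen A: correcting the raw count gives 480 + 6 = 486 true density bands.
Specimen A: dividing by 2 density bands per year: 486 / 2 = 243 years.
A: Extension rate ≈ 455.4 / 243 = 1.874 mm per year.
For B, 1649.0 / 1.874 = 879.94 years; at 2 density bands per year that is 879.94 × 2 ≈ 1760 density bands.

1760 density bands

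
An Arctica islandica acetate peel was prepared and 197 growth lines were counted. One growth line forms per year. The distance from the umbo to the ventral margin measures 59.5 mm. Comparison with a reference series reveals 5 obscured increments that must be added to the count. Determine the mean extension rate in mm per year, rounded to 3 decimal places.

0.295 mm per year

After corrections the count is 197 + 5 = 202 growth lines.
Mean rate = 59.5 mm / 202 years ≈ 0.295 mm per year.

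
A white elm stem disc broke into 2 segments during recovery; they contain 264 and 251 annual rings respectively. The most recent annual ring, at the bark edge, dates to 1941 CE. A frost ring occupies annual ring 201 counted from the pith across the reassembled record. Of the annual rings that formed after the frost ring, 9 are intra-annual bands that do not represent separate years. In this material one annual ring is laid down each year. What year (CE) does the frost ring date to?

1636 CE

Total annual rings = 264 + 251 = 515.
515 − 201 = 314 annual rings lie beyond the frost ring toward the bark edge.
Excluding 9 false annual rings: 314 − 9 = 305.
The annual ring at the bark edge is 1941 CE, so the frost ring dates to 1941 − 305 = 1636 CE.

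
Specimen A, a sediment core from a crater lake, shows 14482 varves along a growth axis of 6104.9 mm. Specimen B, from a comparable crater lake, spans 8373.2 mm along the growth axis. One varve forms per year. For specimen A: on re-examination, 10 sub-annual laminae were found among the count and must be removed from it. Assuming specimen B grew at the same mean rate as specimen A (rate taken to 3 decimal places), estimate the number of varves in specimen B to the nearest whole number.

Specimen A: after corrections the count is 14482 − 10 = 14472 varves.
A: Extension rate ≈ 6104.9 / 14472 = 0.422 mm per year.
Specimen B: 8373.2 mm / 0.422 mm per year = 19841.71 years ≈ 19842 varves.

19842 varves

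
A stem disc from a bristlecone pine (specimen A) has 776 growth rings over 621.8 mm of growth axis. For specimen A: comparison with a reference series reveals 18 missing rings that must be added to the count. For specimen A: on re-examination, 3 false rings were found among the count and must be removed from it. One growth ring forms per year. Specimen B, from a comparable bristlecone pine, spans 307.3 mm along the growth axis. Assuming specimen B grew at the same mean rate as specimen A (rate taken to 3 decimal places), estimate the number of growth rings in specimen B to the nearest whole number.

Specimen A: true growth ring count = 776 − 3 + 18 = 791.
A: 621.8 mm over 791 years gives 621.8 / 791 ≈ 0.786 mm/yr.
B spans 307.3 / 0.786 = 390.97 years ≈ 391 growth rings.

391 growth rings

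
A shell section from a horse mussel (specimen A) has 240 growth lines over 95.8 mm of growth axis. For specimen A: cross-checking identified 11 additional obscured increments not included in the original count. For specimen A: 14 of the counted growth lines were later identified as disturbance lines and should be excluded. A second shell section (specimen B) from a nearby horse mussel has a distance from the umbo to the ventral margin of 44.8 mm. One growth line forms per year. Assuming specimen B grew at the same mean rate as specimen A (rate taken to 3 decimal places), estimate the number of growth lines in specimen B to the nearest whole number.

Specimen A: adjusted count: 240 − 14 + 11 = 237 growth lines.
A: 95.8 mm over 237 years gives 95.8 / 237 ≈ 0.404 mm/year.
B spans 44.8 / 0.404 = 110.89 years ≈ 111 growth lines.

111 growth lines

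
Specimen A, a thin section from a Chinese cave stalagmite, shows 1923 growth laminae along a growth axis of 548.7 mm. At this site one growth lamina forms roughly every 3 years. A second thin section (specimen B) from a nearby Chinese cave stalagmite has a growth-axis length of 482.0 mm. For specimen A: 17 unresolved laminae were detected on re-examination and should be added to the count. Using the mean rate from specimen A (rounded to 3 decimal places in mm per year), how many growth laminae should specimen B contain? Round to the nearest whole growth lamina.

1709 growth laminae

Specimen A: after corrections the count is 1923 + 17 = 1940 growth laminae.
Specimen A: multiplying by 3 years per growth lamina: 1940 × 3 = 5820 years.
A: Mean rate = 548.7 mm / 5820 years ≈ 0.094 mm/year.
B spans 482.0 / 0.094 = 5127.66 years; at 3 years per growth lamina that is 5127.66 / 3 ≈ 1709 growth laminae.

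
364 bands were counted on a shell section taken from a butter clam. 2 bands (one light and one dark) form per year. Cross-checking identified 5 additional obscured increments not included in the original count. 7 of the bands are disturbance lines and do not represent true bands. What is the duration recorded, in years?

True band count = 364 − 7 + 5 = 362.
With 2 bands per year, 362 / 2 = 181 years.

181 years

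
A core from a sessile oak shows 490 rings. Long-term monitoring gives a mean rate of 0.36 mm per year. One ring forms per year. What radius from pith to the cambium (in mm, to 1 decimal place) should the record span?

The record spans 490 years at 0.36 mm per year.
490 years at 0.36 mm/year gives 0.36 × 490 = 176.4 mm.

176.4 mm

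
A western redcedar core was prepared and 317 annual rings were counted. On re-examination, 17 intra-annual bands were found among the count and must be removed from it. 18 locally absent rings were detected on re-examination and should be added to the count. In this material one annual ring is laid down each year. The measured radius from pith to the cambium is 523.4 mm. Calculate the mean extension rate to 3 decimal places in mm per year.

1.646 mm per year

After corrections the count is 317 − 17 + 18 = 318 annual rings.
Extension rate ≈ 523.4 / 318 = 1.646 mm per year.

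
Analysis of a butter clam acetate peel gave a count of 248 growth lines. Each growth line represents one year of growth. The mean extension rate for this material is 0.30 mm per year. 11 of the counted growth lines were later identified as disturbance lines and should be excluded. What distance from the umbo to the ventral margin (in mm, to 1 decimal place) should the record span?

After corrections the count is 248 − 11 = 237 growth lines.
Length ≈ 0.30 × 237 = 71.1 mm.

71.1 mm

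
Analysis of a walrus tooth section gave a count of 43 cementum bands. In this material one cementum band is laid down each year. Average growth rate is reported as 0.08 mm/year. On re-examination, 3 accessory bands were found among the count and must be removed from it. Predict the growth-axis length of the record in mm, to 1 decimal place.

Adjusted count: 43 − 3 = 40 cementum bands.
Length ≈ 0.08 × 40 = 3.2 mm.

3.2 mm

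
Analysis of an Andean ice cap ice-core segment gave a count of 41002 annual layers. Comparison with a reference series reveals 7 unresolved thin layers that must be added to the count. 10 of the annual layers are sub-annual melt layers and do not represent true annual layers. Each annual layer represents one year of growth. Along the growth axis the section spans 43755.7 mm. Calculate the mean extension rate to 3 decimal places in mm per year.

True annual layer count = 41002 − 10 + 7 = 40999.
43755.7 mm over 40999 years gives 43755.7 / 40999 ≈ 1.067 mm per year.

1.067 mm per year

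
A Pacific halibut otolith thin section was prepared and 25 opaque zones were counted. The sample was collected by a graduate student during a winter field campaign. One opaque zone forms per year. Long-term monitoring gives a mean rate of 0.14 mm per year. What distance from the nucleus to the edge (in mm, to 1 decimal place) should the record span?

The record spans 25 years at 0.14 mm per year.
25 years at 0.14 mm/year gives 0.14 × 25 = 3.5 mm.

3.5 mm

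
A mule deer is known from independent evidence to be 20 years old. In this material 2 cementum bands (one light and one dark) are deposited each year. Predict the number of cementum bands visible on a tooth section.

40 cementum bands

With 2 cementum bands per year, 20 years would produce 20 × 2 = 40 cementum bands.
So 40 cementum bands should be present.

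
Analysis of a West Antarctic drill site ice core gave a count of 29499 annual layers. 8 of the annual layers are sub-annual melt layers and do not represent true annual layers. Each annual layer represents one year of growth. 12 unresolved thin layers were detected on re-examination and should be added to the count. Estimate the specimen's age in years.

29503 yr

After corrections the count is 29499 − 8 + 12 = 29503 annual layers.
At one annual layer per year, that is 29503 years.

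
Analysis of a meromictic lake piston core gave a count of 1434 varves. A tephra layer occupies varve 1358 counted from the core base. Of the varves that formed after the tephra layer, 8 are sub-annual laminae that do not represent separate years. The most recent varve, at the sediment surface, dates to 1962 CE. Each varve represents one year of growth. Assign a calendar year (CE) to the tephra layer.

1894 CE

1434 − 1358 = 76 varves lie beyond the tephra layer toward the sediment surface.
Excluding 8 false varves: 76 − 8 = 68.
1962 − 68 = 1894 CE.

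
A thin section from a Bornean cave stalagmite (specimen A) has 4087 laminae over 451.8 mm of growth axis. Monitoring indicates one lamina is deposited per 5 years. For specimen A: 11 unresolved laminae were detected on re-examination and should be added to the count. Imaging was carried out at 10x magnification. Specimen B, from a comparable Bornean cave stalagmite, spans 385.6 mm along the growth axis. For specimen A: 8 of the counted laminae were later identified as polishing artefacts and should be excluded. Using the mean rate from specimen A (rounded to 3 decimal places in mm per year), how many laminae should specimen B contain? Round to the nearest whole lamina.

Specimen A: true lamina count = 4087 − 8 + 11 = 4090.
Specimen A: at 5 years per lamina, 4090 × 5 = 20450 years.
A: 451.8 mm over 20450 years gives 451.8 / 20450 ≈ 0.022 mm/yr.
For B, 385.6 / 0.022 = 17527.27 years; at 5 years per lamina that is 17527.27 / 5 ≈ 3505 laminae.

3505 laminae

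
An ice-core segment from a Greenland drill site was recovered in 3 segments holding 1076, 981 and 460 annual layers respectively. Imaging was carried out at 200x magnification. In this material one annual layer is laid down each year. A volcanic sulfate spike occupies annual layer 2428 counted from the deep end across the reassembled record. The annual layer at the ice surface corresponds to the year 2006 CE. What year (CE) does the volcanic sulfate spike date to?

Total annual layers = 1076 + 981 + 460 = 2517.
2517 − 2428 = 89 annual layers lie beyond the volcanic sulfate spike toward the ice surface.
Counting back 89 years from 2006 CE places the volcanic sulfate spike in 2006 − 89 = 1917 CE.

1917 CE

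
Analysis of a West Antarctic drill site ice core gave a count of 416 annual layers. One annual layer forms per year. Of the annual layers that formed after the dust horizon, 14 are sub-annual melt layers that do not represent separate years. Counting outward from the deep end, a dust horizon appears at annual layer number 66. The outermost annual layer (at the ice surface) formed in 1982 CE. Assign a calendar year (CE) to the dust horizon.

416 − 66 = 350 annual layers lie beyond the dust horizon toward the ice surface.
Excluding 14 false annual layers: 350 − 14 = 336.
The annual layer at the ice surface is 1982 CE, so the dust horizon dates to 1982 − 336 = 1646 CE.

1646 CE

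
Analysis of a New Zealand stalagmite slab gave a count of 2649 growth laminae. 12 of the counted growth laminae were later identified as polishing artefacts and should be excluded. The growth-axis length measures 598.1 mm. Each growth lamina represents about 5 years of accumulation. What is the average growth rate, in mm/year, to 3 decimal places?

Correcting the raw count gives 2649 − 12 = 2637 true growth laminae.
At 5 years per growth lamina, 2637 × 5 = 13185 years.
598.1 mm over 13185 years gives 598.1 / 13185 ≈ 0.045 mm/year.

0.045 mm/year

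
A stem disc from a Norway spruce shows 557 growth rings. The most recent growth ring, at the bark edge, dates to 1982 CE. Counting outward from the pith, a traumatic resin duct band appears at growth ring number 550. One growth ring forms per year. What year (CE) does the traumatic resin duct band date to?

Between growth ring 550 and the bark edge there are 557 − 550 = 7 growth rings.
Counting back 7 years from 1982 CE places the traumatic resin duct band in 1982 − 7 = 1975 CE.

1975 CE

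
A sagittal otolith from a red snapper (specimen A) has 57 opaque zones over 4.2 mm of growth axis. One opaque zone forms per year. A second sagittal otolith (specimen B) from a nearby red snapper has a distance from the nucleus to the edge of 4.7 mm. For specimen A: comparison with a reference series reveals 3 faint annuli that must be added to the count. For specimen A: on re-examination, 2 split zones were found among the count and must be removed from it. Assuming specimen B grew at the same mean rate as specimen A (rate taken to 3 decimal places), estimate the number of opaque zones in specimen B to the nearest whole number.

Specimen A: after corrections the count is 57 − 2 + 3 = 58 opaque zones.
A: Extension rate ≈ 4.2 / 58 = 0.072 mm per year.
For B, 4.7 / 0.072 = 65.28 years ≈ 65 opaque zones.

65 opaque zones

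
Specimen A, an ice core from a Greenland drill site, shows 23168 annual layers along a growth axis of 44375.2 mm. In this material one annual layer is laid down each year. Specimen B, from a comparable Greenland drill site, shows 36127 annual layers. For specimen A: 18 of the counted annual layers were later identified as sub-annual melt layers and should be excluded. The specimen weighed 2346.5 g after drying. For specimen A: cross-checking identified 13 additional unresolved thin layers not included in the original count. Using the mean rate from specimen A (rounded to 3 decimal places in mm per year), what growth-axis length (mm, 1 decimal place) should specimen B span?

69219.3 mm

Specimen A: after corrections the count is 23168 − 18 + 13 = 23163 annual layers.
A: Extension rate ≈ 44375.2 / 23163 = 1.916 mm/year.
Length of B = 1.916 × 36127 = 69219.3 mm.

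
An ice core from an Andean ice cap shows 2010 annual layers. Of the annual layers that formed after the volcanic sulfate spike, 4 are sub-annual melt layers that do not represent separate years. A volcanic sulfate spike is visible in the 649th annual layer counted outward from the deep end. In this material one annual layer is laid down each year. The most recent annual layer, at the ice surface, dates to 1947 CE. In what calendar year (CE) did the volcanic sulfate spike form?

2010 − 649 = 1361 annual layers lie beyond the volcanic sulfate spike toward the ice surface.
Removing the 4 false annual layers leaves 1361 − 4 = 1357 true annual layers beyond the volcanic sulfate spike.
1947 − 1357 = 590 CE.

590 CE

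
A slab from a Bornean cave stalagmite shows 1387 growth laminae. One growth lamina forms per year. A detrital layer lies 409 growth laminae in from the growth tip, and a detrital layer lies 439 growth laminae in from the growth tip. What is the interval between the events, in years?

30 yr

439 − 409 = 30 growth laminae lie between the two events.
That is 30 years at one growth lamina per year.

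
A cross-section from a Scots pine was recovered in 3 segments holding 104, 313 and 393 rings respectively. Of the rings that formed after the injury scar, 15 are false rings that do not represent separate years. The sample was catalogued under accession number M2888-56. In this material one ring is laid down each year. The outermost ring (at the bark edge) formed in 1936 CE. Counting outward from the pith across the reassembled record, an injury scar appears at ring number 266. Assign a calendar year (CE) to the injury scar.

1407 CE

Total rings = 104 + 313 + 393 = 810.
The injury scar sits at ring 266 from the pith, so 810 − 266 = 544 rings formed after it.
Removing the 15 false rings leaves 544 − 15 = 529 true rings beyond the injury scar.
Counting back 529 years from 1936 CE places the injury scar in 1936 − 529 = 1407 CE.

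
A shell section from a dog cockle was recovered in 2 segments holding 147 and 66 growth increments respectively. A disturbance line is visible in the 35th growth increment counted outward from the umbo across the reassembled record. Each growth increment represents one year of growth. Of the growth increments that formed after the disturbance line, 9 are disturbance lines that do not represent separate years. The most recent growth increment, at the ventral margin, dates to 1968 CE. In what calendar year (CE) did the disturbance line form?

Total growth increments = 147 + 66 = 213.
213 − 35 = 178 growth increments lie beyond the disturbance line toward the ventral margin.
178 − 9 false = 169 true growth increments after the disturbance line.
1968 − 169 = 1799 CE.

1799 CE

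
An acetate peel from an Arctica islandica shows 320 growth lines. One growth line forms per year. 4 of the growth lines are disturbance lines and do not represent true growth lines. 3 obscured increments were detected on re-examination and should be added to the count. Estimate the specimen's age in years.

Adjusted count: 320 − 4 + 3 = 319 growth lines.
With a one-to-one growth line periodicity this is 319 years.

319 years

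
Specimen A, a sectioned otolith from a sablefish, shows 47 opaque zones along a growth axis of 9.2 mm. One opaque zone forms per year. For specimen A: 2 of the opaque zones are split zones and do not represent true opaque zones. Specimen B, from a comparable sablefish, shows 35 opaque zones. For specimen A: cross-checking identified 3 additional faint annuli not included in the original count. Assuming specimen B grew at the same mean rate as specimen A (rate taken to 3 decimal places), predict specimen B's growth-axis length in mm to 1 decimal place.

Specimen A: correcting the raw count gives 47 − 2 + 3 = 48 true opaque zones.
A: Extension rate ≈ 9.2 / 48 = 0.192 mm/yr.
For B, 0.192 mm/year × 35 years = 6.7 mm.

6.7 mm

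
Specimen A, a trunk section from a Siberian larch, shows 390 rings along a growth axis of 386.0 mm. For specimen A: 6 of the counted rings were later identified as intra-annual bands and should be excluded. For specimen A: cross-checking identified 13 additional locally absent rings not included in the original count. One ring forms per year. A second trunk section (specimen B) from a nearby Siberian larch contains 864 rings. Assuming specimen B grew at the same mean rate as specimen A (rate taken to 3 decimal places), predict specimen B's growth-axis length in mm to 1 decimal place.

Specimen A: after corrections the count is 390 − 6 + 13 = 397 rings.
A: 386.0 mm over 397 years gives 386.0 / 397 ≈ 0.972 mm/yr.
Length of B = 0.972 × 864 = 839.8 mm.

839.8 mm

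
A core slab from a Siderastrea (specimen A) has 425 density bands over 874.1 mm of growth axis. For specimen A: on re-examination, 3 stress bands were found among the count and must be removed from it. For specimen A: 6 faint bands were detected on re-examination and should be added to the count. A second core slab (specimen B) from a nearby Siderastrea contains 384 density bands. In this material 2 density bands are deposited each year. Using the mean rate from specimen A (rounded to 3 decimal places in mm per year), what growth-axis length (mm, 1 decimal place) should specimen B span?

784.3 mm

Specimen A: correcting the raw count gives 425 − 3 + 6 = 428 true density bands.
Specimen A: 428 density bands at 2 per year is 428 / 2 = 214 years.
A: 874.1 mm over 214 years gives 874.1 / 214 ≈ 4.085 mm per year.
Specimen B: 384 density bands at 2 per year is 384 / 2 = 192 years. For B, 4.085 mm/year × 192 years = 784.3 mm.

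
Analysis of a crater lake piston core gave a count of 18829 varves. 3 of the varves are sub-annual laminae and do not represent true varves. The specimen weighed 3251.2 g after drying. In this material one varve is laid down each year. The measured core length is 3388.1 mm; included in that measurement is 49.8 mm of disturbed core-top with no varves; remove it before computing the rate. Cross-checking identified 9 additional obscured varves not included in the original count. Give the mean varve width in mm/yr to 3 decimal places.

Correcting the raw count gives 18829 − 3 + 9 = 18835 true varves.
Net length = 3388.1 − 49.8 = 3338.3 mm.
Mean rate = 3338.3 mm / 18835 years ≈ 0.177 mm/yr.

0.177 mm/yr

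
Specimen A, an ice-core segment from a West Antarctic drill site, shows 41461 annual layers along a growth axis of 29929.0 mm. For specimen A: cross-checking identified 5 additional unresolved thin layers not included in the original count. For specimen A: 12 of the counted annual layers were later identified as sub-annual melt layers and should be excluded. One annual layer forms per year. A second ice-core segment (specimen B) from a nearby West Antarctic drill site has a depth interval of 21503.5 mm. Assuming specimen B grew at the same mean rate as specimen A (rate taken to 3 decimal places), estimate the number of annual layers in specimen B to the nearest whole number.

Specimen A: correcting the raw count gives 41461 − 12 + 5 = 41454 true annual layers.
A: Extension rate ≈ 29929.0 / 41454 = 0.722 mm per year.
B spans 21503.5 / 0.722 = 29783.24 years ≈ 29783 annual layers.

29783 annual layers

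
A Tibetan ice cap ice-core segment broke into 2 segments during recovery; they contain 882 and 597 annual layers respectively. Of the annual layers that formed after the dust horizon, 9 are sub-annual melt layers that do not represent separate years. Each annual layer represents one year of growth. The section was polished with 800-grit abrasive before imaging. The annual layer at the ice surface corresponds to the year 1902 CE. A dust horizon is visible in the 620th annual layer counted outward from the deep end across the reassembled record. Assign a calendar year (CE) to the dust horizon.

Total annual layers = 882 + 597 = 1479.
The dust horizon sits at annual layer 620 from the deep end, so 1479 − 620 = 859 annual layers formed after it.
Excluding 9 false annual layers: 859 − 9 = 850.
1902 − 850 = 1052 CE.

1052 CE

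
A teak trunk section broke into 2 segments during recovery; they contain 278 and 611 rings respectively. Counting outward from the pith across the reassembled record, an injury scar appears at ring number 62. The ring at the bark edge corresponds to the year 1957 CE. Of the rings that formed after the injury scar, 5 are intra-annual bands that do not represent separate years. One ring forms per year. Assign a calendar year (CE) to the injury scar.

Total rings = 278 + 611 = 889.
Between ring 62 and the bark edge there are 889 − 62 = 827 rings.
Removing the 5 false rings leaves 827 − 5 = 822 true rings beyond the injury scar.
1957 − 822 = 1135 CE.

1135 CE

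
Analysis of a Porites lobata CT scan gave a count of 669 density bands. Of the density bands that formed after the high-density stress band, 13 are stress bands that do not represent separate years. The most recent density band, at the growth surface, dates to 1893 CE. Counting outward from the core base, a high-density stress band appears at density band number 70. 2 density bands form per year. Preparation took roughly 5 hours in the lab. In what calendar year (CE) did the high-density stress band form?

1600 CE

The high-density stress band sits at density band 70 from the core base, so 669 − 70 = 599 density bands formed after it.
Removing the 13 false density bands leaves 599 − 13 = 586 true density bands beyond the high-density stress band.
Dividing by 2 density bands per year: 586 / 2 = 293 years.
The density band at the growth surface is 1893 CE, so the high-density stress band dates to 1893 − 293 = 1600 CE.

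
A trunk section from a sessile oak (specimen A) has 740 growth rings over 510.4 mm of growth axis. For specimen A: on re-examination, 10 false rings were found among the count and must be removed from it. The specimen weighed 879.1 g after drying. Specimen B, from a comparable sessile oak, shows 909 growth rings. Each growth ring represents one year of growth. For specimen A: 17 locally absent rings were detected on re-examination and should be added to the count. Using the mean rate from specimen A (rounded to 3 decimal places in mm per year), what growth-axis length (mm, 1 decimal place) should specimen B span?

Specimen A: true growth ring count = 740 − 10 + 17 = 747.
A: Extension rate ≈ 510.4 / 747 = 0.683 mm/yr.
B's length ≈ 0.683 × 909 = 620.8 mm.

620.8 mm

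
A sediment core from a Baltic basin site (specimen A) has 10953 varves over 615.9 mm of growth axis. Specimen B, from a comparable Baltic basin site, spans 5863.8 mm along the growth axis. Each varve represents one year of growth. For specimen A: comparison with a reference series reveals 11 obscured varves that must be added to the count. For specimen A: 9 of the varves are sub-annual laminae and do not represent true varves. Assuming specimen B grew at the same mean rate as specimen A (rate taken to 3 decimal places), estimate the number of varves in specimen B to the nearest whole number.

Specimen A: after corrections the count is 10953 − 9 + 11 = 10955 varves.
A: 615.9 mm over 10955 years gives 615.9 / 10955 ≈ 0.056 mm/year.
For B, 5863.8 / 0.056 = 104710.71 years ≈ 104711 varves.

104711 varves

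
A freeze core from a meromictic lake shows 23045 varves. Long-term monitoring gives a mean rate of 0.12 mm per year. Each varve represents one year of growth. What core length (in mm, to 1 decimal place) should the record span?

23045 years of growth are recorded.
23045 years at 0.12 mm/year gives 0.12 × 23045 = 2765.4 mm.

2765.4 mm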